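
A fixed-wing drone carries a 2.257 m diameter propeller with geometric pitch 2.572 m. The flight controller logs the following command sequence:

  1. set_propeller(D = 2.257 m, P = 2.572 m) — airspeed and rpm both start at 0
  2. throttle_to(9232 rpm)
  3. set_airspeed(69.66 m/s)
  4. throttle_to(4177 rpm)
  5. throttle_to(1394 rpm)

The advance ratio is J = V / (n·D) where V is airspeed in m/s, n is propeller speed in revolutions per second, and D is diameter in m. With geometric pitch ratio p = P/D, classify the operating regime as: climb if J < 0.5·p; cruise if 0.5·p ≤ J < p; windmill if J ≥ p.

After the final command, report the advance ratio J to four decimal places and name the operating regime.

J = 1.3284, regime = windmill

set_propeller: D = 2.257 m, P = 2.572 m (p = P/D = 1.139566); state ← (V=0, rpm=0)
throttle_to(9232): rpm ← 9232
set_airspeed(69.66): V ← 69.66 m/s
throttle_to(4177): rpm ← 4177
throttle_to(1394): rpm ← 1394
final state: V = 69.66 m/s, rpm = 1394 → n = rpm/60 = 23.233333 rev/s
J = V / (n·D) = 69.66 / (23.233333 × 2.257) = 1.328435
regime bands: climb J<0.5698 | cruise [0.5698, 1.1396) | windmill J≥1.1396
J = 1.3284 → windmill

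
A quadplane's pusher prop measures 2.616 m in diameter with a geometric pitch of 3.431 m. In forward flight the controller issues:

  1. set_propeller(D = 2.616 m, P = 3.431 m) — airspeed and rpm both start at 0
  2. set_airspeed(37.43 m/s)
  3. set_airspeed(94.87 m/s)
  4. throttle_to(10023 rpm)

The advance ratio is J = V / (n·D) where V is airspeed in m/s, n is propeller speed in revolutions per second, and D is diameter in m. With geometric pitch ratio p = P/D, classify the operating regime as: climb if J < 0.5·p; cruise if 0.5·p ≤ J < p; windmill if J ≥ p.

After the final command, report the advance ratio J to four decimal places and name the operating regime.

set_propeller: D = 2.616 m, P = 3.431 m (p = P/D = 1.311544); state ← (V=0, rpm=0)
set_airspeed(37.43): V ← 37.43 m/s
set_airspeed(94.87): V ← 94.87 m/s
throttle_to(10023): rpm ← 10023
final state: V = 94.87 m/s, rpm = 10023 → n = rpm/60 = 167.050000 rev/s
J = V / (n·D) = 94.87 / (167.050000 × 2.616) = 0.217092
regime bands: climb J<0.6558 | cruise [0.6558, 1.3115) | windmill J≥1.3115
J = 0.2171 → climb

J = 0.2171, regime = climb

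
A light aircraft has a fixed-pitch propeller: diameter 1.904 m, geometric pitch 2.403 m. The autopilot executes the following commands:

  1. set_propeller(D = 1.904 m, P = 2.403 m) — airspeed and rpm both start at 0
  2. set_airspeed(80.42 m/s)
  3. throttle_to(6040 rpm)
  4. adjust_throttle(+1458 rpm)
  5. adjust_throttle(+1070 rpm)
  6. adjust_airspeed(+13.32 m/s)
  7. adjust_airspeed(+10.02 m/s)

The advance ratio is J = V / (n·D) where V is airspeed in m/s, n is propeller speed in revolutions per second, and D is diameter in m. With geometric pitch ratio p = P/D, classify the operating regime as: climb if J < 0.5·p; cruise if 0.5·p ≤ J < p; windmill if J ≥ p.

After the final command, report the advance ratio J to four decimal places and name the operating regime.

set_propeller: D = 1.904 m, P = 2.403 m (p = P/D = 1.262080); state ← (V=0, rpm=0)
set_airspeed(80.42): V ← 80.42 m/s
throttle_to(6040): rpm ← 6040
adjust_throttle(+1458): rpm ← 6040 +1458 = 7498
adjust_throttle(+1070): rpm ← 7498 +1070 = 8568
adjust_airspeed(+13.32): V ← 80.42 +13.32 = 93.74 m/s
adjust_airspeed(+10.02): V ← 93.74 +10.02 = 103.76 m/s
final state: V = 103.76 m/s, rpm = 8568 → n = rpm/60 = 142.800000 rev/s
J = V / (n·D) = 103.76 / (142.800000 × 1.904) = 0.381623
regime bands: climb J<0.6310 | cruise [0.6310, 1.2621) | windmill J≥1.2621
J = 0.3816 → climb

J = 0.3816, regime = climb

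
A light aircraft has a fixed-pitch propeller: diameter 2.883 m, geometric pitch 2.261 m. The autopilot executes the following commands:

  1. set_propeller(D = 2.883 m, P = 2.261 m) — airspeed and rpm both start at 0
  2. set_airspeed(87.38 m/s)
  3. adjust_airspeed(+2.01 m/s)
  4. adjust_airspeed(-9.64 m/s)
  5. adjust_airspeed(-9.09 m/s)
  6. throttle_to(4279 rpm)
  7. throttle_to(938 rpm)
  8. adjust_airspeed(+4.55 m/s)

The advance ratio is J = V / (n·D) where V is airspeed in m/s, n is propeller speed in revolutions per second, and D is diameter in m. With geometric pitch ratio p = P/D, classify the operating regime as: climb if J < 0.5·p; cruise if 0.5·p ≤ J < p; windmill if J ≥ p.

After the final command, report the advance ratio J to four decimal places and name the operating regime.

J = 1.6687, regime = windmill

set_propeller: D = 2.883 m, P = 2.261 m (p = P/D = 0.784253); state ← (V=0, rpm=0)
set_airspeed(87.38): V ← 87.38 m/s
adjust_airspeed(+2.01): V ← 87.38 +2.01 = 89.39 m/s
adjust_airspeed(-9.64): V ← 89.39 -9.64 = 79.75 m/s
adjust_airspeed(-9.09): V ← 79.75 -9.09 = 70.66 m/s
throttle_to(4279): rpm ← 4279
throttle_to(938): rpm ← 938
adjust_airspeed(+4.55): V ← 70.66 +4.55 = 75.21 m/s
final state: V = 75.21 m/s, rpm = 938 → n = rpm/60 = 15.633333 rev/s
J = V / (n·D) = 75.21 / (15.633333 × 2.883) = 1.668704
regime bands: climb J<0.3921 | cruise [0.3921, 0.7843) | windmill J≥0.7843
J = 1.6687 → windmill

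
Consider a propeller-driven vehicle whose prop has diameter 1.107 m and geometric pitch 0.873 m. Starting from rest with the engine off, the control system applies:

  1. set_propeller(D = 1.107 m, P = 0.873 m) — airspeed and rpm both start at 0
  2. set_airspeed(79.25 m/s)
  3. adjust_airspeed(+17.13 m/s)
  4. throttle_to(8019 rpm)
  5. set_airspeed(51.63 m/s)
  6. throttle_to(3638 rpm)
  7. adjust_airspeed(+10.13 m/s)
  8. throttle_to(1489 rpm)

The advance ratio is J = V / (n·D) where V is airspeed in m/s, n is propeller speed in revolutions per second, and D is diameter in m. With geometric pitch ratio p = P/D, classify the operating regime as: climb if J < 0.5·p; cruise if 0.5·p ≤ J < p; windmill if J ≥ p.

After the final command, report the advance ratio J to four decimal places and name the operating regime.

set_propeller: D = 1.107 m, P = 0.873 m (p = P/D = 0.788618); state ← (V=0, rpm=0)
set_airspeed(79.25): V ← 79.25 m/s
adjust_airspeed(+17.13): V ← 79.25 +17.13 = 96.38 m/s
throttle_to(8019): rpm ← 8019
set_airspeed(51.63): V ← 51.63 m/s
throttle_to(3638): rpm ← 3638
adjust_airspeed(+10.13): V ← 51.63 +10.13 = 61.76 m/s
throttle_to(1489): rpm ← 1489
final state: V = 61.76 m/s, rpm = 1489 → n = rpm/60 = 24.816667 rev/s
J = V / (n·D) = 61.76 / (24.816667 × 1.107) = 2.248103
regime bands: climb J<0.3943 | cruise [0.3943, 0.7886) | windmill J≥0.7886
J = 2.2481 → windmill

J = 2.2481, regime = windmill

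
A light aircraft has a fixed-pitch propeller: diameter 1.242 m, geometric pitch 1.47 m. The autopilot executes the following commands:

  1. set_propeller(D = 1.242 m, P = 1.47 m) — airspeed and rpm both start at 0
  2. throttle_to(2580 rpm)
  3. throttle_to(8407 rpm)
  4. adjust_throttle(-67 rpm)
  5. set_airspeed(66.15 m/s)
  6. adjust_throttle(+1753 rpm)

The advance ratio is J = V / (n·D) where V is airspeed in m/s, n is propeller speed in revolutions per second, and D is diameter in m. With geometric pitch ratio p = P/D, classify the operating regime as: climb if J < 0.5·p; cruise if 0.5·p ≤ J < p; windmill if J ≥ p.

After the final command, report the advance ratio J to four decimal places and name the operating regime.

set_propeller: D = 1.242 m, P = 1.47 m (p = P/D = 1.183575); state ← (V=0, rpm=0)
throttle_to(2580): rpm ← 2580
throttle_to(8407): rpm ← 8407
adjust_throttle(-67): rpm ← 8407 -67 = 8340
set_airspeed(66.15): V ← 66.15 m/s
adjust_throttle(+1753): rpm ← 8340 +1753 = 10093
final state: V = 66.15 m/s, rpm = 10093 → n = rpm/60 = 168.216667 rev/s
J = V / (n·D) = 66.15 / (168.216667 × 1.242) = 0.316621
regime bands: climb J<0.5918 | cruise [0.5918, 1.1836) | windmill J≥1.1836
J = 0.3166 → climb

J = 0.3166, regime = climb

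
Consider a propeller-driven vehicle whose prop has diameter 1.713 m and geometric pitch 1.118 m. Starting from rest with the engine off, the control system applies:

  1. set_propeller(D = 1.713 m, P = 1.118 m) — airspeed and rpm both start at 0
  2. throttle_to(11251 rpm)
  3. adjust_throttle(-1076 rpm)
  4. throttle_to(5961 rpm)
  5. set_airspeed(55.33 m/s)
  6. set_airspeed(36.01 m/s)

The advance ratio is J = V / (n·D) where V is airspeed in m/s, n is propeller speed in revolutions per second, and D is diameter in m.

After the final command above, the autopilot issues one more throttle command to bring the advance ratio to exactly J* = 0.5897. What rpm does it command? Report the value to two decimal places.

set_propeller: D = 1.713 m, P = 1.118 m (p = P/D = 0.652656); state ← (V=0, rpm=0)
throttle_to(11251): rpm ← 11251
adjust_throttle(-1076): rpm ← 11251 -1076 = 10175
throttle_to(5961): rpm ← 5961
set_airspeed(55.33): V ← 55.33 m/s
set_airspeed(36.01): V ← 36.01 m/s
final state: V = 36.01 m/s, rpm = 5961 → n = rpm/60 = 99.350000 rev/s
target J* = 0.5897; solve J* = V/(n·D) for n: n = V/(J*·D) = 36.01/(0.5897 × 1.713) = 35.647956 rev/s
rpm = 60·n = 2138.877348

rpm = 2138.88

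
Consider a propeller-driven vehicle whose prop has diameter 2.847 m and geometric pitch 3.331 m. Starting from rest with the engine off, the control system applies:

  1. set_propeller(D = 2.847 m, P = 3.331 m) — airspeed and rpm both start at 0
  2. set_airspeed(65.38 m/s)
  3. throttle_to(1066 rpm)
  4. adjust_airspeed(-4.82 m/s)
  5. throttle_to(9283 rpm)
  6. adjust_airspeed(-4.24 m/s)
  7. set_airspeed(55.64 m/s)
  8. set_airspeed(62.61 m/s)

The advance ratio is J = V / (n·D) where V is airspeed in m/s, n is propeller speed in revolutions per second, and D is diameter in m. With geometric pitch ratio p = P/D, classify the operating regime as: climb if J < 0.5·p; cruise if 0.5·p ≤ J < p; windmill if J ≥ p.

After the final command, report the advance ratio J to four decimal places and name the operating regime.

J = 0.1421, regime = climb

set_propeller: D = 2.847 m, P = 3.331 m (p = P/D = 1.170004); state ← (V=0, rpm=0)
set_airspeed(65.38): V ← 65.38 m/s
throttle_to(1066): rpm ← 1066
adjust_airspeed(-4.82): V ← 65.38 -4.82 = 60.56 m/s
throttle_to(9283): rpm ← 9283
adjust_airspeed(-4.24): V ← 60.56 -4.24 = 56.32 m/s
set_airspeed(55.64): V ← 55.64 m/s
set_airspeed(62.61): V ← 62.61 m/s
final state: V = 62.61 m/s, rpm = 9283 → n = rpm/60 = 154.716667 rev/s
J = V / (n·D) = 62.61 / (154.716667 × 2.847) = 0.142141
regime bands: climb J<0.5850 | cruise [0.5850, 1.1700) | windmill J≥1.1700
J = 0.1421 → climb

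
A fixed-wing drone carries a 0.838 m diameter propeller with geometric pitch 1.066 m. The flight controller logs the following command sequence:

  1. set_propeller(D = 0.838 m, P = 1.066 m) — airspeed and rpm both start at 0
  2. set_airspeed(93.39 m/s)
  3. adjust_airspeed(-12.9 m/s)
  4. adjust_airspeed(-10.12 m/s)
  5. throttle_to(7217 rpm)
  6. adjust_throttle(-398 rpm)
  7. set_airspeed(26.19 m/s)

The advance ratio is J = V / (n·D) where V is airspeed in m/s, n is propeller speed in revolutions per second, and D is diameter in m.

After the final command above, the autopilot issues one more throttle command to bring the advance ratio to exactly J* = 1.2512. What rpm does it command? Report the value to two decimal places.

set_propeller: D = 0.838 m, P = 1.066 m (p = P/D = 1.272076); state ← (V=0, rpm=0)
set_airspeed(93.39): V ← 93.39 m/s
adjust_airspeed(-12.9): V ← 93.39 -12.9 = 80.49 m/s
adjust_airspeed(-10.12): V ← 80.49 -10.12 = 70.37 m/s
throttle_to(7217): rpm ← 7217
adjust_throttle(-398): rpm ← 7217 -398 = 6819
set_airspeed(26.19): V ← 26.19 m/s
final state: V = 26.19 m/s, rpm = 6819 → n = rpm/60 = 113.650000 rev/s
target J* = 1.2512; solve J* = V/(n·D) for n: n = V/(J*·D) = 26.19/(1.2512 × 0.838) = 24.978407 rev/s
rpm = 60·n = 1498.704442

rpm = 1498.70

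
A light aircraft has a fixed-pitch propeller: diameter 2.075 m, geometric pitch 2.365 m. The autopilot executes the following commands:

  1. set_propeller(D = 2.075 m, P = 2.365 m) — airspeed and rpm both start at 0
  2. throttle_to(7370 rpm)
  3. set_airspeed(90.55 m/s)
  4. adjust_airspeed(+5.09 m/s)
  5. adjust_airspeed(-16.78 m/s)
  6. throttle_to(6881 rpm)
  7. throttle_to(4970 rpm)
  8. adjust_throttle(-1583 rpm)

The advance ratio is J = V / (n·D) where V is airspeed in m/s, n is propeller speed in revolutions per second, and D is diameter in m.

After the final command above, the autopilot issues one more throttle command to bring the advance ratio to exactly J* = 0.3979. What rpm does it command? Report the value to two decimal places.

rpm = 5730.81

set_propeller: D = 2.075 m, P = 2.365 m (p = P/D = 1.139759); state ← (V=0, rpm=0)
throttle_to(7370): rpm ← 7370
set_airspeed(90.55): V ← 90.55 m/s
adjust_airspeed(+5.09): V ← 90.55 +5.09 = 95.64 m/s
adjust_airspeed(-16.78): V ← 95.64 -16.78 = 78.86 m/s
throttle_to(6881): rpm ← 6881
throttle_to(4970): rpm ← 4970
adjust_throttle(-1583): rpm ← 4970 -1583 = 3387
final state: V = 78.86 m/s, rpm = 3387 → n = rpm/60 = 56.450000 rev/s
target J* = 0.3979; solve J* = V/(n·D) for n: n = V/(J*·D) = 78.86/(0.3979 × 2.075) = 95.513494 rev/s
rpm = 60·n = 5730.809642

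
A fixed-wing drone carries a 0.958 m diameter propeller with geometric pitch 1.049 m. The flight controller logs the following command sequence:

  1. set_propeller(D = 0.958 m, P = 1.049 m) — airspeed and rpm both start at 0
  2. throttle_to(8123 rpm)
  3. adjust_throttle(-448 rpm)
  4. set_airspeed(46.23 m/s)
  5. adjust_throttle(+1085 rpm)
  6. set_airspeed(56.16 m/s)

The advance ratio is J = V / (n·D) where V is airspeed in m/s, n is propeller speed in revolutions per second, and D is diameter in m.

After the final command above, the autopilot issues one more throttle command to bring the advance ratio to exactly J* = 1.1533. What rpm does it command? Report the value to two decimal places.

rpm = 3049.79

set_propeller: D = 0.958 m, P = 1.049 m (p = P/D = 1.094990); state ← (V=0, rpm=0)
throttle_to(8123): rpm ← 8123
adjust_throttle(-448): rpm ← 8123 -448 = 7675
set_airspeed(46.23): V ← 46.23 m/s
adjust_throttle(+1085): rpm ← 7675 +1085 = 8760
set_airspeed(56.16): V ← 56.16 m/s
final state: V = 56.16 m/s, rpm = 8760 → n = rpm/60 = 146.000000 rev/s
target J* = 1.1533; solve J* = V/(n·D) for n: n = V/(J*·D) = 56.16/(1.1533 × 0.958) = 50.829905 rev/s
rpm = 60·n = 3049.794300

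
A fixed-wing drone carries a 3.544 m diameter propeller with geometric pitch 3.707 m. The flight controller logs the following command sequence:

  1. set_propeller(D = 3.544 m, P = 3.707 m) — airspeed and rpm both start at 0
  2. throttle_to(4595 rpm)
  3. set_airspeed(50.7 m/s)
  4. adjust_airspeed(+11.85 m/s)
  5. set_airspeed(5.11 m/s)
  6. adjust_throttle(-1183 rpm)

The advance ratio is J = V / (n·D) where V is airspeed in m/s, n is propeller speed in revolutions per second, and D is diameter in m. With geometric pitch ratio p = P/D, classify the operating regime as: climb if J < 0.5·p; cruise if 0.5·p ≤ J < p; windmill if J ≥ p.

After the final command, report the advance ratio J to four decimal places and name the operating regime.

set_propeller: D = 3.544 m, P = 3.707 m (p = P/D = 1.045993); state ← (V=0, rpm=0)
throttle_to(4595): rpm ← 4595
set_airspeed(50.7): V ← 50.7 m/s
adjust_airspeed(+11.85): V ← 50.7 +11.85 = 62.55 m/s
set_airspeed(5.11): V ← 5.11 m/s
adjust_throttle(-1183): rpm ← 4595 -1183 = 3412
final state: V = 5.11 m/s, rpm = 3412 → n = rpm/60 = 56.866667 rev/s
J = V / (n·D) = 5.11 / (56.866667 × 3.544) = 0.025355
regime bands: climb J<0.5230 | cruise [0.5230, 1.0460) | windmill J≥1.0460
J = 0.0254 → climb

J = 0.0254, regime = climb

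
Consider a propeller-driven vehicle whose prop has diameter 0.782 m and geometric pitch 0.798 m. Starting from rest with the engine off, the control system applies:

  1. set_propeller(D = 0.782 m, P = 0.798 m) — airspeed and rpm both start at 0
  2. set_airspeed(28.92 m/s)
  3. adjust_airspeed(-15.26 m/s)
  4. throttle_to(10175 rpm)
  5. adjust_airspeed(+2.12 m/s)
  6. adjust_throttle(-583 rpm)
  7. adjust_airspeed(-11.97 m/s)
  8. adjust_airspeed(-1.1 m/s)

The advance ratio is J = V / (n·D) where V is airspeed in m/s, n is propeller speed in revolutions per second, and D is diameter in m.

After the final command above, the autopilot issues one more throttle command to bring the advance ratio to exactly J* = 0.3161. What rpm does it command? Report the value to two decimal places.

set_propeller: D = 0.782 m, P = 0.798 m (p = P/D = 1.020460); state ← (V=0, rpm=0)
set_airspeed(28.92): V ← 28.92 m/s
adjust_airspeed(-15.26): V ← 28.92 -15.26 = 13.66 m/s
throttle_to(10175): rpm ← 10175
adjust_airspeed(+2.12): V ← 13.66 +2.12 = 15.78 m/s
adjust_throttle(-583): rpm ← 10175 -583 = 9592
adjust_airspeed(-11.97): V ← 15.78 -11.97 = 3.81 m/s
adjust_airspeed(-1.1): V ← 3.81 -1.1 = 2.71 m/s
final state: V = 2.71 m/s, rpm = 9592 → n = rpm/60 = 159.866667 rev/s
target J* = 0.3161; solve J* = V/(n·D) for n: n = V/(J*·D) = 2.71/(0.3161 × 0.782) = 10.963218 rev/s
rpm = 60·n = 657.793068

rpm = 657.79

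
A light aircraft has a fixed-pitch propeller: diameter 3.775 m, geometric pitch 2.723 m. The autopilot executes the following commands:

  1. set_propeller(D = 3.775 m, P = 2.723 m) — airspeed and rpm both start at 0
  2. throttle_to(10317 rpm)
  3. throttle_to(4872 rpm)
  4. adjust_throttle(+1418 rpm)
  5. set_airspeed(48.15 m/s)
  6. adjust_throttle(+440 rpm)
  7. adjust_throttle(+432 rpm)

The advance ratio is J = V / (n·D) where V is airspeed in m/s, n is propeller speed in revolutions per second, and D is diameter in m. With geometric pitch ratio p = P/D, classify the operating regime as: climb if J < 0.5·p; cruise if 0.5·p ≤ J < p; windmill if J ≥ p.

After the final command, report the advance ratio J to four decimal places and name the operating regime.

set_propeller: D = 3.775 m, P = 2.723 m (p = P/D = 0.721325); state ← (V=0, rpm=0)
throttle_to(10317): rpm ← 10317
throttle_to(4872): rpm ← 4872
adjust_throttle(+1418): rpm ← 4872 +1418 = 6290
set_airspeed(48.15): V ← 48.15 m/s
adjust_throttle(+440): rpm ← 6290 +440 = 6730
adjust_throttle(+432): rpm ← 6730 +432 = 7162
final state: V = 48.15 m/s, rpm = 7162 → n = rpm/60 = 119.366667 rev/s
J = V / (n·D) = 48.15 / (119.366667 × 3.775) = 0.106855
regime bands: climb J<0.3607 | cruise [0.3607, 0.7213) | windmill J≥0.7213
J = 0.1069 → climb

J = 0.1069, regime = climb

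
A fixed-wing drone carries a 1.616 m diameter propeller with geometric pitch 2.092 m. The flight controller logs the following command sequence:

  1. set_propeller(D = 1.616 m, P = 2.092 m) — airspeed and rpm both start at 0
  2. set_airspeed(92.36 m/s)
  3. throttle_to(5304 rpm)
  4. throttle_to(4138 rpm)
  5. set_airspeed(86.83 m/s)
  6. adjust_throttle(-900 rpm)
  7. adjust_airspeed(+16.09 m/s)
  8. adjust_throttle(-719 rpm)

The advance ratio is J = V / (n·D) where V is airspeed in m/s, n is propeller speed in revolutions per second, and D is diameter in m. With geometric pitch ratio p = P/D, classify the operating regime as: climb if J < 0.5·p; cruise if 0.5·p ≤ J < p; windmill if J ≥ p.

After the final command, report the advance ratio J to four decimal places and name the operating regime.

set_propeller: D = 1.616 m, P = 2.092 m (p = P/D = 1.294554); state ← (V=0, rpm=0)
set_airspeed(92.36): V ← 92.36 m/s
throttle_to(5304): rpm ← 5304
throttle_to(4138): rpm ← 4138
set_airspeed(86.83): V ← 86.83 m/s
adjust_throttle(-900): rpm ← 4138 -900 = 3238
adjust_airspeed(+16.09): V ← 86.83 +16.09 = 102.92 m/s
adjust_throttle(-719): rpm ← 3238 -719 = 2519
final state: V = 102.92 m/s, rpm = 2519 → n = rpm/60 = 41.983333 rev/s
J = V / (n·D) = 102.92 / (41.983333 × 1.616) = 1.516986
regime bands: climb J<0.6473 | cruise [0.6473, 1.2946) | windmill J≥1.2946
J = 1.5170 → windmill

J = 1.5170, regime = windmill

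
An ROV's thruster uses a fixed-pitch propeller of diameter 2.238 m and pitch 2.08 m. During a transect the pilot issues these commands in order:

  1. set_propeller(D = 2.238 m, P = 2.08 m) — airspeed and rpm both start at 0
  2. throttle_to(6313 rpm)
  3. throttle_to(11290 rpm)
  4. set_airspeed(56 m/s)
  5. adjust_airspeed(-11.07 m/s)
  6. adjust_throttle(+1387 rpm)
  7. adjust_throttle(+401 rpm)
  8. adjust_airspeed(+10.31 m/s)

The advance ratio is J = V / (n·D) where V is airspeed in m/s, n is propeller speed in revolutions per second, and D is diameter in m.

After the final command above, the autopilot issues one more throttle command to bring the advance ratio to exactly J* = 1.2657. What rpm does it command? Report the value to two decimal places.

rpm = 1170.08

set_propeller: D = 2.238 m, P = 2.08 m (p = P/D = 0.929401); state ← (V=0, rpm=0)
throttle_to(6313): rpm ← 6313
throttle_to(11290): rpm ← 11290
set_airspeed(56): V ← 56 m/s
adjust_airspeed(-11.07): V ← 56 -11.07 = 44.93 m/s
adjust_throttle(+1387): rpm ← 11290 +1387 = 12677
adjust_throttle(+401): rpm ← 12677 +401 = 13078
adjust_airspeed(+10.31): V ← 44.93 +10.31 = 55.24 m/s
final state: V = 55.24 m/s, rpm = 13078 → n = rpm/60 = 217.966667 rev/s
target J* = 1.2657; solve J* = V/(n·D) for n: n = V/(J*·D) = 55.24/(1.2657 × 2.238) = 19.501266 rev/s
rpm = 60·n = 1170.075964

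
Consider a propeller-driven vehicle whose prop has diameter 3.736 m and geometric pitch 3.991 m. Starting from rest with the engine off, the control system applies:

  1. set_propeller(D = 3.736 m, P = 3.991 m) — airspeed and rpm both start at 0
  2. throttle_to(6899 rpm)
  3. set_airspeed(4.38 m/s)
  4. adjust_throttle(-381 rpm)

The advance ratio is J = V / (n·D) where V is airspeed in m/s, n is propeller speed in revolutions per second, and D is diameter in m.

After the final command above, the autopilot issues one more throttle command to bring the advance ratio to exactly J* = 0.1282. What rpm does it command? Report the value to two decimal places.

set_propeller: D = 3.736 m, P = 3.991 m (p = P/D = 1.068255); state ← (V=0, rpm=0)
throttle_to(6899): rpm ← 6899
set_airspeed(4.38): V ← 4.38 m/s
adjust_throttle(-381): rpm ← 6899 -381 = 6518
final state: V = 4.38 m/s, rpm = 6518 → n = rpm/60 = 108.633333 rev/s
target J* = 0.1282; solve J* = V/(n·D) for n: n = V/(J*·D) = 4.38/(0.1282 × 3.736) = 9.144905 rev/s
rpm = 60·n = 548.694325

rpm = 548.69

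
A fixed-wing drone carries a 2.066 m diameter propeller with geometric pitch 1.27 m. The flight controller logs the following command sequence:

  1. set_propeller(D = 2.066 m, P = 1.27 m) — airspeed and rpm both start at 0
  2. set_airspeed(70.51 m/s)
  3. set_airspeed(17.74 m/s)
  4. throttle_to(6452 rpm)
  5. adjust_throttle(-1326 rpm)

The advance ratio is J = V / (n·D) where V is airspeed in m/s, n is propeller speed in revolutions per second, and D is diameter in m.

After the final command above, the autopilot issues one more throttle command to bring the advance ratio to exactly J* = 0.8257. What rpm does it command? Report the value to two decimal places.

rpm = 623.95

set_propeller: D = 2.066 m, P = 1.27 m (p = P/D = 0.614714); state ← (V=0, rpm=0)
set_airspeed(70.51): V ← 70.51 m/s
set_airspeed(17.74): V ← 17.74 m/s
throttle_to(6452): rpm ← 6452
adjust_throttle(-1326): rpm ← 6452 -1326 = 5126
final state: V = 17.74 m/s, rpm = 5126 → n = rpm/60 = 85.433333 rev/s
target J* = 0.8257; solve J* = V/(n·D) for n: n = V/(J*·D) = 17.74/(0.8257 × 2.066) = 10.399226 rev/s
rpm = 60·n = 623.953556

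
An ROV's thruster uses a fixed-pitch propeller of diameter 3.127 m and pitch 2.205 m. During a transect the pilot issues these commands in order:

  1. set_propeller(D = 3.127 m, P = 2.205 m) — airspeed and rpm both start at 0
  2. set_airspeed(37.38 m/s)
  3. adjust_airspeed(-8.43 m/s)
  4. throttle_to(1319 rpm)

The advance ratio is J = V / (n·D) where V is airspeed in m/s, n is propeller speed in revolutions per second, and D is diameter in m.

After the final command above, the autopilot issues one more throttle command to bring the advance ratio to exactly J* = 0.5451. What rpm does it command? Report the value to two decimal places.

set_propeller: D = 3.127 m, P = 2.205 m (p = P/D = 0.705149); state ← (V=0, rpm=0)
set_airspeed(37.38): V ← 37.38 m/s
adjust_airspeed(-8.43): V ← 37.38 -8.43 = 28.95 m/s
throttle_to(1319): rpm ← 1319
final state: V = 28.95 m/s, rpm = 1319 → n = rpm/60 = 21.983333 rev/s
target J* = 0.5451; solve J* = V/(n·D) for n: n = V/(J*·D) = 28.95/(0.5451 × 3.127) = 16.984177 rev/s
rpm = 60·n = 1019.050614

rpm = 1019.05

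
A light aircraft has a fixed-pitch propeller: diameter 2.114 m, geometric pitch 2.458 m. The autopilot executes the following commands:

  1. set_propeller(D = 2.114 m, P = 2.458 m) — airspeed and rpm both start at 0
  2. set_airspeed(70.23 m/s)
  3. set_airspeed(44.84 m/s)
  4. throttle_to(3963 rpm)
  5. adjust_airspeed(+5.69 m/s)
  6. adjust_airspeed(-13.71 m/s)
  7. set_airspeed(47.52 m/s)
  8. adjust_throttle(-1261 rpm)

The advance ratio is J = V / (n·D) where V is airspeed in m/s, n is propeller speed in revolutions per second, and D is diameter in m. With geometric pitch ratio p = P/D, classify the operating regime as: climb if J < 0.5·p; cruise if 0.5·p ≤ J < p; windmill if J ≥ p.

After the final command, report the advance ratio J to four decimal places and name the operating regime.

set_propeller: D = 2.114 m, P = 2.458 m (p = P/D = 1.162725); state ← (V=0, rpm=0)
set_airspeed(70.23): V ← 70.23 m/s
set_airspeed(44.84): V ← 44.84 m/s
throttle_to(3963): rpm ← 3963
adjust_airspeed(+5.69): V ← 44.84 +5.69 = 50.53 m/s
adjust_airspeed(-13.71): V ← 50.53 -13.71 = 36.82 m/s
set_airspeed(47.52): V ← 47.52 m/s
adjust_throttle(-1261): rpm ← 3963 -1261 = 2702
final state: V = 47.52 m/s, rpm = 2702 → n = rpm/60 = 45.033333 rev/s
J = V / (n·D) = 47.52 / (45.033333 × 2.114) = 0.499157
regime bands: climb J<0.5814 | cruise [0.5814, 1.1627) | windmill J≥1.1627
J = 0.4992 → climb

J = 0.4992, regime = climb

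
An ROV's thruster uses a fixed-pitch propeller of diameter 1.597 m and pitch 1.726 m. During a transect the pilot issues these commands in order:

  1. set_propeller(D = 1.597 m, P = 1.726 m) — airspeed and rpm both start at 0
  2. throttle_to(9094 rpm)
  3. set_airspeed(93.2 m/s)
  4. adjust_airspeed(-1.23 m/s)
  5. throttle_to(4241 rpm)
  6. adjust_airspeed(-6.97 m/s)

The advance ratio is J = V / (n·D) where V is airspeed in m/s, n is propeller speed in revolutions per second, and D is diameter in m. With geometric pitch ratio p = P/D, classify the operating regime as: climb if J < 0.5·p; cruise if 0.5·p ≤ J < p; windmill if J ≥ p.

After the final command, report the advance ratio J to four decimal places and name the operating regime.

J = 0.7530, regime = cruise

set_propeller: D = 1.597 m, P = 1.726 m (p = P/D = 1.080776); state ← (V=0, rpm=0)
throttle_to(9094): rpm ← 9094
set_airspeed(93.2): V ← 93.2 m/s
adjust_airspeed(-1.23): V ← 93.2 -1.23 = 91.97 m/s
throttle_to(4241): rpm ← 4241
adjust_airspeed(-6.97): V ← 91.97 -6.97 = 85 m/s
final state: V = 85 m/s, rpm = 4241 → n = rpm/60 = 70.683333 rev/s
J = V / (n·D) = 85 / (70.683333 × 1.597) = 0.753003
regime bands: climb J<0.5404 | cruise [0.5404, 1.0808) | windmill J≥1.0808
J = 0.7530 → cruise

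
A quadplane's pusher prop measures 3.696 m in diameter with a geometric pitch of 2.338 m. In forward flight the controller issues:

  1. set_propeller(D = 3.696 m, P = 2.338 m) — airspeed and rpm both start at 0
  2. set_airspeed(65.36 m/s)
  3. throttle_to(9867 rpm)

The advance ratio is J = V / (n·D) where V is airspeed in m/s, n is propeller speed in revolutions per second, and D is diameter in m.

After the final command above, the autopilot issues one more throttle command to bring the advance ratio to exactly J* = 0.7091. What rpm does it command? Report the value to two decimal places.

set_propeller: D = 3.696 m, P = 2.338 m (p = P/D = 0.632576); state ← (V=0, rpm=0)
set_airspeed(65.36): V ← 65.36 m/s
throttle_to(9867): rpm ← 9867
final state: V = 65.36 m/s, rpm = 9867 → n = rpm/60 = 164.450000 rev/s
target J* = 0.7091; solve J* = V/(n·D) for n: n = V/(J*·D) = 65.36/(0.7091 × 3.696) = 24.938630 rev/s
rpm = 60·n = 1496.317813

rpm = 1496.32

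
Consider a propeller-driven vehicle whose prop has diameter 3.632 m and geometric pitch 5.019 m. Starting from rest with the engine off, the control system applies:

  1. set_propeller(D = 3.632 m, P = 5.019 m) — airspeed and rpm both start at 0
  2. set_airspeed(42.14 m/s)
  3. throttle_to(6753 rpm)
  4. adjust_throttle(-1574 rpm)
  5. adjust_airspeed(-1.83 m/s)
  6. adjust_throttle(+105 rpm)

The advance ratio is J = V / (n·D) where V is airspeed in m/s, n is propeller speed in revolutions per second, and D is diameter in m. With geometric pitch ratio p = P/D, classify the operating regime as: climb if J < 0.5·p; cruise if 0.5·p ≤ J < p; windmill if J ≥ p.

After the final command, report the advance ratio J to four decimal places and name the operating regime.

J = 0.1260, regime = climb

set_propeller: D = 3.632 m, P = 5.019 m (p = P/D = 1.381883); state ← (V=0, rpm=0)
set_airspeed(42.14): V ← 42.14 m/s
throttle_to(6753): rpm ← 6753
adjust_throttle(-1574): rpm ← 6753 -1574 = 5179
adjust_airspeed(-1.83): V ← 42.14 -1.83 = 40.31 m/s
adjust_throttle(+105): rpm ← 5179 +105 = 5284
final state: V = 40.31 m/s, rpm = 5284 → n = rpm/60 = 88.066667 rev/s
J = V / (n·D) = 40.31 / (88.066667 × 3.632) = 0.126025
regime bands: climb J<0.6909 | cruise [0.6909, 1.3819) | windmill J≥1.3819
J = 0.1260 → climb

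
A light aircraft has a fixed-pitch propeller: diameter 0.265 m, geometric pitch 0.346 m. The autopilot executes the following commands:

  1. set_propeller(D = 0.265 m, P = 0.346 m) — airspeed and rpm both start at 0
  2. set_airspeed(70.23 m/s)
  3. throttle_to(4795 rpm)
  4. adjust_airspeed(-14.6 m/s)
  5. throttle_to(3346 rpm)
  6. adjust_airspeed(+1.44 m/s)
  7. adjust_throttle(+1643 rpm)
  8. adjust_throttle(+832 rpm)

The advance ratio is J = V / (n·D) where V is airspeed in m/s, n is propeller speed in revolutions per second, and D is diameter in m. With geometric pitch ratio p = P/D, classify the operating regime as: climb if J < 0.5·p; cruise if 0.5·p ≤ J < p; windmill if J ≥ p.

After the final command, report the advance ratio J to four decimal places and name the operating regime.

set_propeller: D = 0.265 m, P = 0.346 m (p = P/D = 1.305660); state ← (V=0, rpm=0)
set_airspeed(70.23): V ← 70.23 m/s
throttle_to(4795): rpm ← 4795
adjust_airspeed(-14.6): V ← 70.23 -14.6 = 55.63 m/s
throttle_to(3346): rpm ← 3346
adjust_airspeed(+1.44): V ← 55.63 +1.44 = 57.07 m/s
adjust_throttle(+1643): rpm ← 3346 +1643 = 4989
adjust_throttle(+832): rpm ← 4989 +832 = 5821
final state: V = 57.07 m/s, rpm = 5821 → n = rpm/60 = 97.016667 rev/s
J = V / (n·D) = 57.07 / (97.016667 × 0.265) = 2.219809
regime bands: climb J<0.6528 | cruise [0.6528, 1.3057) | windmill J≥1.3057
J = 2.2198 → windmill

J = 2.2198, regime = windmill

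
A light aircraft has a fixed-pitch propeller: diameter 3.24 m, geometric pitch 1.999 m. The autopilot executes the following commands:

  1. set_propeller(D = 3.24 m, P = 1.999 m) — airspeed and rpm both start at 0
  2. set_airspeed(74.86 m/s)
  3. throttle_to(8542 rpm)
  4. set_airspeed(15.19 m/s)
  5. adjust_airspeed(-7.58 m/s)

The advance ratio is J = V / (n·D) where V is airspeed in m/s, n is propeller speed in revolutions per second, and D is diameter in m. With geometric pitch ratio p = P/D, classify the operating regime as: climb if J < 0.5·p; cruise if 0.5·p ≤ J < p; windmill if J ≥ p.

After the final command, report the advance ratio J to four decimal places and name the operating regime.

set_propeller: D = 3.24 m, P = 1.999 m (p = P/D = 0.616975); state ← (V=0, rpm=0)
set_airspeed(74.86): V ← 74.86 m/s
throttle_to(8542): rpm ← 8542
set_airspeed(15.19): V ← 15.19 m/s
adjust_airspeed(-7.58): V ← 15.19 -7.58 = 7.61 m/s
final state: V = 7.61 m/s, rpm = 8542 → n = rpm/60 = 142.366667 rev/s
J = V / (n·D) = 7.61 / (142.366667 × 3.24) = 0.016498
regime bands: climb J<0.3085 | cruise [0.3085, 0.6170) | windmill J≥0.6170
J = 0.0165 → climb

J = 0.0165, regime = climb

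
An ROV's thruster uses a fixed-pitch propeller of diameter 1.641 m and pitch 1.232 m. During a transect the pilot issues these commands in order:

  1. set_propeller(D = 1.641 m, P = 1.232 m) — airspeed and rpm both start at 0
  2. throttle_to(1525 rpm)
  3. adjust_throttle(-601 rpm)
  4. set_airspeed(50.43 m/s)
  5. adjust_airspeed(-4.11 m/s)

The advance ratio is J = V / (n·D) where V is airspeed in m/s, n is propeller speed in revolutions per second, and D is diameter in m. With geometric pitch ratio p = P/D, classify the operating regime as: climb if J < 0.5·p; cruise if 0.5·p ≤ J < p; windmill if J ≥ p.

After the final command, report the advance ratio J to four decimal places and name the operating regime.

set_propeller: D = 1.641 m, P = 1.232 m (p = P/D = 0.750762); state ← (V=0, rpm=0)
throttle_to(1525): rpm ← 1525
adjust_throttle(-601): rpm ← 1525 -601 = 924
set_airspeed(50.43): V ← 50.43 m/s
adjust_airspeed(-4.11): V ← 50.43 -4.11 = 46.32 m/s
final state: V = 46.32 m/s, rpm = 924 → n = rpm/60 = 15.400000 rev/s
J = V / (n·D) = 46.32 / (15.400000 × 1.641) = 1.832902
regime bands: climb J<0.3754 | cruise [0.3754, 0.7508) | windmill J≥0.7508
J = 1.8329 → windmill

J = 1.8329, regime = windmill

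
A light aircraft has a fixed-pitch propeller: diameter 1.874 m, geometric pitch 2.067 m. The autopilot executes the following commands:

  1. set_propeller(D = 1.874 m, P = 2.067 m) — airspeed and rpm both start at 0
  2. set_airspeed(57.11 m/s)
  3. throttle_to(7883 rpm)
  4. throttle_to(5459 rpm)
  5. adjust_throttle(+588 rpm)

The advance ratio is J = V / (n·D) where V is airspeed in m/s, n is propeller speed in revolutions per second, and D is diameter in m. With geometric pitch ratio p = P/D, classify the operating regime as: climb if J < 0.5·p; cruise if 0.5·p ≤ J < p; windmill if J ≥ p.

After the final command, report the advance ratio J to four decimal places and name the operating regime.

J = 0.3024, regime = climb

set_propeller: D = 1.874 m, P = 2.067 m (p = P/D = 1.102988); state ← (V=0, rpm=0)
set_airspeed(57.11): V ← 57.11 m/s
throttle_to(7883): rpm ← 7883
throttle_to(5459): rpm ← 5459
adjust_throttle(+588): rpm ← 5459 +588 = 6047
final state: V = 57.11 m/s, rpm = 6047 → n = rpm/60 = 100.783333 rev/s
J = V / (n·D) = 57.11 / (100.783333 × 1.874) = 0.302381
regime bands: climb J<0.5515 | cruise [0.5515, 1.1030) | windmill J≥1.1030
J = 0.3024 → climb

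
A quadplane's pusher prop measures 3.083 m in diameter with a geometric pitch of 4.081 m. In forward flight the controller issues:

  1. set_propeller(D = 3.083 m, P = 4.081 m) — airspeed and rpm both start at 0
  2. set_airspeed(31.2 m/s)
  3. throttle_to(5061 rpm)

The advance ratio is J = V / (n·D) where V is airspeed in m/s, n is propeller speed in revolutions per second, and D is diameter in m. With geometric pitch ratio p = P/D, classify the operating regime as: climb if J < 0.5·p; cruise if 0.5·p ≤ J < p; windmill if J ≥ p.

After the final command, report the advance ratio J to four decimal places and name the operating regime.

set_propeller: D = 3.083 m, P = 4.081 m (p = P/D = 1.323711); state ← (V=0, rpm=0)
set_airspeed(31.2): V ← 31.2 m/s
throttle_to(5061): rpm ← 5061
final state: V = 31.2 m/s, rpm = 5061 → n = rpm/60 = 84.350000 rev/s
J = V / (n·D) = 31.2 / (84.350000 × 3.083) = 0.119976
regime bands: climb J<0.6619 | cruise [0.6619, 1.3237) | windmill J≥1.3237
J = 0.1200 → climb

J = 0.1200, regime = climb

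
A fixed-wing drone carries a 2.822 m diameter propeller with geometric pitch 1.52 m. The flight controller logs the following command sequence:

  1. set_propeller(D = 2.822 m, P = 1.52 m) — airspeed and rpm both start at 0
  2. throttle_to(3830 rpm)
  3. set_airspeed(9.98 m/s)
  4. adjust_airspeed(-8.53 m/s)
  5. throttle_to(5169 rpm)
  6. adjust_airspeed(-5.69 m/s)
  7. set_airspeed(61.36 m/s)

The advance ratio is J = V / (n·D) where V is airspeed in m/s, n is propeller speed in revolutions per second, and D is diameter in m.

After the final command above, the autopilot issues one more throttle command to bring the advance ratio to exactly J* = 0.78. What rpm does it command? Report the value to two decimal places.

rpm = 1672.57

set_propeller: D = 2.822 m, P = 1.52 m (p = P/D = 0.538625); state ← (V=0, rpm=0)
throttle_to(3830): rpm ← 3830
set_airspeed(9.98): V ← 9.98 m/s
adjust_airspeed(-8.53): V ← 9.98 -8.53 = 1.45 m/s
throttle_to(5169): rpm ← 5169
adjust_airspeed(-5.69): V ← 1.45 -5.69 = -4.24 m/s
set_airspeed(61.36): V ← 61.36 m/s
final state: V = 61.36 m/s, rpm = 5169 → n = rpm/60 = 86.150000 rev/s
target J* = 0.78; solve J* = V/(n·D) for n: n = V/(J*·D) = 61.36/(0.78 × 2.822) = 27.876211 rev/s
rpm = 60·n = 1672.572644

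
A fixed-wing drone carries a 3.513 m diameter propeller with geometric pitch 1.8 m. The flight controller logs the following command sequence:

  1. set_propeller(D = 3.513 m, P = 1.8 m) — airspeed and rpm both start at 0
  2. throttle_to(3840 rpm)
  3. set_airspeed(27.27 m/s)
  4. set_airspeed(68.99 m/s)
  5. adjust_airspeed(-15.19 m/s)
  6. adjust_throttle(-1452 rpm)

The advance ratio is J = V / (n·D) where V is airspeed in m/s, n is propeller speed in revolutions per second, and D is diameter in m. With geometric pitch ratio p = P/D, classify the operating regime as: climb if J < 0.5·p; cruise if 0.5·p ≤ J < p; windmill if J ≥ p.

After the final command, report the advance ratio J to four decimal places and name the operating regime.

set_propeller: D = 3.513 m, P = 1.8 m (p = P/D = 0.512383); state ← (V=0, rpm=0)
throttle_to(3840): rpm ← 3840
set_airspeed(27.27): V ← 27.27 m/s
set_airspeed(68.99): V ← 68.99 m/s
adjust_airspeed(-15.19): V ← 68.99 -15.19 = 53.8 m/s
adjust_throttle(-1452): rpm ← 3840 -1452 = 2388
final state: V = 53.8 m/s, rpm = 2388 → n = rpm/60 = 39.800000 rev/s
J = V / (n·D) = 53.8 / (39.800000 × 3.513) = 0.384788
regime bands: climb J<0.2562 | cruise [0.2562, 0.5124) | windmill J≥0.5124
J = 0.3848 → cruise

J = 0.3848, regime = cruise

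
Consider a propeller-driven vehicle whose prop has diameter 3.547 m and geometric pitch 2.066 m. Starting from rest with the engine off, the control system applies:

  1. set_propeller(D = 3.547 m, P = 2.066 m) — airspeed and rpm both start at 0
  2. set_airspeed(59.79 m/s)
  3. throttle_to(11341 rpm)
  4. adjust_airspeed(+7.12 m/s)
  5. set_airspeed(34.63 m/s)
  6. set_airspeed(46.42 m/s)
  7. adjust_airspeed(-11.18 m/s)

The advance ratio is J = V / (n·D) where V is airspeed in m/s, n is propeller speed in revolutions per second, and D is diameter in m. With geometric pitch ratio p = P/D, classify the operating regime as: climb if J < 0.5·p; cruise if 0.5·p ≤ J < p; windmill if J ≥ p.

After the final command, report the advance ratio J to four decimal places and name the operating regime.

J = 0.0526, regime = climb

set_propeller: D = 3.547 m, P = 2.066 m (p = P/D = 0.582464); state ← (V=0, rpm=0)
set_airspeed(59.79): V ← 59.79 m/s
throttle_to(11341): rpm ← 11341
adjust_airspeed(+7.12): V ← 59.79 +7.12 = 66.91 m/s
set_airspeed(34.63): V ← 34.63 m/s
set_airspeed(46.42): V ← 46.42 m/s
adjust_airspeed(-11.18): V ← 46.42 -11.18 = 35.24 m/s
final state: V = 35.24 m/s, rpm = 11341 → n = rpm/60 = 189.016667 rev/s
J = V / (n·D) = 35.24 / (189.016667 × 3.547) = 0.052562
regime bands: climb J<0.2912 | cruise [0.2912, 0.5825) | windmill J≥0.5825
J = 0.0526 → climb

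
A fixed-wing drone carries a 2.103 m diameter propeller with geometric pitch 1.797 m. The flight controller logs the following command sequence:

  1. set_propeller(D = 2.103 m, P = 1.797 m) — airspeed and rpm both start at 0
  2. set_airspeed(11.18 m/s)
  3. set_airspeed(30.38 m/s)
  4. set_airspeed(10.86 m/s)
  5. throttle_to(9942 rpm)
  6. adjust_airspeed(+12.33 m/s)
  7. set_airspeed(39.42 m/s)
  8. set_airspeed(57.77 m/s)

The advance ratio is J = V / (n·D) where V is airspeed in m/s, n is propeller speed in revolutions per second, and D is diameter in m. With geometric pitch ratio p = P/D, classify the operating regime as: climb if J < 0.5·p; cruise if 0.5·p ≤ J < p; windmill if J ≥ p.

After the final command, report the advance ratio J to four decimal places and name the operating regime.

J = 0.1658, regime = climb

set_propeller: D = 2.103 m, P = 1.797 m (p = P/D = 0.854494); state ← (V=0, rpm=0)
set_airspeed(11.18): V ← 11.18 m/s
set_airspeed(30.38): V ← 30.38 m/s
set_airspeed(10.86): V ← 10.86 m/s
throttle_to(9942): rpm ← 9942
adjust_airspeed(+12.33): V ← 10.86 +12.33 = 23.19 m/s
set_airspeed(39.42): V ← 39.42 m/s
set_airspeed(57.77): V ← 57.77 m/s
final state: V = 57.77 m/s, rpm = 9942 → n = rpm/60 = 165.700000 rev/s
J = V / (n·D) = 57.77 / (165.700000 × 2.103) = 0.165783
regime bands: climb J<0.4272 | cruise [0.4272, 0.8545) | windmill J≥0.8545
J = 0.1658 → climb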